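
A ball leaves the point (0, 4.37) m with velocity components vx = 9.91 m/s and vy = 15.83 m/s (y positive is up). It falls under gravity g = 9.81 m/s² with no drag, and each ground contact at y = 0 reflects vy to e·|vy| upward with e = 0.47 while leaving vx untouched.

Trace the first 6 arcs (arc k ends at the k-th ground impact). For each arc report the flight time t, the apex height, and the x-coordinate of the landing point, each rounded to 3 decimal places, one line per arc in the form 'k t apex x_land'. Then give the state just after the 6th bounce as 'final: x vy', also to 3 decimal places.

Arc 1: start y=4.370, vy=15.830 → t=3.483, apex=17.142, x_land=34.518, impact vy=-18.339
  bounce: vy ← 0.47·18.339 = 8.619
Arc 2: start y=0.000, vy=8.619 → t=1.757, apex=3.787, x_land=51.932, impact vy=-8.619
  bounce: vy ← 0.47·8.619 = 4.051
Arc 3: start y=0.000, vy=4.051 → t=0.826, apex=0.836, x_land=60.117, impact vy=-4.051
  bounce: vy ← 0.47·4.051 = 1.904
Arc 4: start y=0.000, vy=1.904 → t=0.388, apex=0.185, x_land=63.964, impact vy=-1.904
  bounce: vy ← 0.47·1.904 = 0.895
Arc 5: start y=0.000, vy=0.895 → t=0.182, apex=0.041, x_land=65.772, impact vy=-0.895
  bounce: vy ← 0.47·0.895 = 0.421
Arc 6: start y=0.000, vy=0.421 → t=0.086, apex=0.009, x_land=66.622, impact vy=-0.421
  bounce: vy ← 0.47·0.421 = 0.198

1 3.483 17.142 34.518
2 1.757 3.787 51.932
3 0.826 0.836 60.117
4 0.388 0.185 63.964
5 0.182 0.041 65.772
6 0.086 0.009 66.622
final: 66.622 0.198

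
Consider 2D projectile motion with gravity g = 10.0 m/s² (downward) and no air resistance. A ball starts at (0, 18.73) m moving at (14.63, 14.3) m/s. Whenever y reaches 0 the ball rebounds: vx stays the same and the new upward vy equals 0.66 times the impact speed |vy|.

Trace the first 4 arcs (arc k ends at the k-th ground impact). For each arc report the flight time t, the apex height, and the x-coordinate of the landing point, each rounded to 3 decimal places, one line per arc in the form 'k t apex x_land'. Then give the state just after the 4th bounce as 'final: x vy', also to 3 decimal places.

1 3.836 28.955 56.127
2 3.176 12.613 102.599
3 2.096 5.494 133.270
4 1.384 2.393 153.514
final: 153.514 4.566

Arc 1: start y=18.730, vy=14.300 → t=3.836, apex=28.955, x_land=56.127, impact vy=-24.064
  bounce: vy ← 0.66·24.064 = 15.882
Arc 2: start y=0.000, vy=15.882 → t=3.176, apex=12.613, x_land=102.599, impact vy=-15.882
  bounce: vy ← 0.66·15.882 = 10.482
Arc 3: start y=0.000, vy=10.482 → t=2.096, apex=5.494, x_land=133.270, impact vy=-10.482
  bounce: vy ← 0.66·10.482 = 6.918
Arc 4: start y=0.000, vy=6.918 → t=1.384, apex=2.393, x_land=153.514, impact vy=-6.918
  bounce: vy ← 0.66·6.918 = 4.566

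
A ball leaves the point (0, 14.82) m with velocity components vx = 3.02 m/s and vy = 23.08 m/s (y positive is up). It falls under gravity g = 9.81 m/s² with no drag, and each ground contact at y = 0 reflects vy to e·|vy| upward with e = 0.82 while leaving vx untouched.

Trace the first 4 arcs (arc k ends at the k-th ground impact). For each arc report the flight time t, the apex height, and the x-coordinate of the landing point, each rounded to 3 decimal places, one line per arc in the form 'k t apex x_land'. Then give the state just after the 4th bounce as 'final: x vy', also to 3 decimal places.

Arc 1: start y=14.820, vy=23.080 → t=5.278, apex=41.970, x_land=15.939, impact vy=-28.696
  bounce: vy ← 0.82·28.696 = 23.531
Arc 2: start y=0.000, vy=23.531 → t=4.797, apex=28.221, x_land=30.427, impact vy=-23.531
  bounce: vy ← 0.82·23.531 = 19.295
Arc 3: start y=0.000, vy=19.295 → t=3.934, apex=18.976, x_land=42.307, impact vy=-19.295
  bounce: vy ← 0.82·19.295 = 15.822
Arc 4: start y=0.000, vy=15.822 → t=3.226, apex=12.759, x_land=52.048, impact vy=-15.822
  bounce: vy ← 0.82·15.822 = 12.974

1 5.278 41.970 15.939
2 4.797 28.221 30.427
3 3.934 18.976 42.307
4 3.226 12.759 52.048
final: 52.048 12.974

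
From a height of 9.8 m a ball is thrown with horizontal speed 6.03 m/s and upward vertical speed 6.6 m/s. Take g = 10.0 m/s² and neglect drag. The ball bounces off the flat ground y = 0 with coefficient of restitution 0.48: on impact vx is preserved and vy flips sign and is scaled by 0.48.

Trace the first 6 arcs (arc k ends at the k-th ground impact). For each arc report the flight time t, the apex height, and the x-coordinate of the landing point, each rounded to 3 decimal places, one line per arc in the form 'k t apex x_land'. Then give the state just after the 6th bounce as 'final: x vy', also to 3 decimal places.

Arc 1: start y=9.800, vy=6.600 → t=2.208, apex=11.978, x_land=13.313, impact vy=-15.478
  bounce: vy ← 0.48·15.478 = 7.429
Arc 2: start y=0.000, vy=7.429 → t=1.486, apex=2.760, x_land=22.273, impact vy=-7.429
  bounce: vy ← 0.48·7.429 = 3.566
Arc 3: start y=0.000, vy=3.566 → t=0.713, apex=0.636, x_land=26.573, impact vy=-3.566
  bounce: vy ← 0.48·3.566 = 1.712
Arc 4: start y=0.000, vy=1.712 → t=0.342, apex=0.146, x_land=28.638, impact vy=-1.712
  bounce: vy ← 0.48·1.712 = 0.822
Arc 5: start y=0.000, vy=0.822 → t=0.164, apex=0.034, x_land=29.628, impact vy=-0.822
  bounce: vy ← 0.48·0.822 = 0.394
Arc 6: start y=0.000, vy=0.394 → t=0.079, apex=0.008, x_land=30.104, impact vy=-0.394
  bounce: vy ← 0.48·0.394 = 0.189

1 2.208 11.978 13.313
2 1.486 2.760 22.273
3 0.713 0.636 26.573
4 0.342 0.146 28.638
5 0.164 0.034 29.628
6 0.079 0.008 30.104
final: 30.104 0.189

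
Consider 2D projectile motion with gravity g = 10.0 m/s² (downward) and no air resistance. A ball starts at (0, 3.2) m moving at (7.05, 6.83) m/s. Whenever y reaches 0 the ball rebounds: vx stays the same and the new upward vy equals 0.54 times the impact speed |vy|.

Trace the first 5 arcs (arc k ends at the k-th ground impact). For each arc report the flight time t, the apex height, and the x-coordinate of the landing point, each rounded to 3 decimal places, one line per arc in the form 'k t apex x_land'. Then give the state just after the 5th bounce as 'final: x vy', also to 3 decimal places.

1 1.735 5.532 12.231
2 1.136 1.613 20.240
3 0.613 0.470 24.565
4 0.331 0.137 26.901
5 0.179 0.040 28.162
final: 28.162 0.483

Arc 1: start y=3.200, vy=6.830 → t=1.735, apex=5.532, x_land=12.231, impact vy=-10.519
  bounce: vy ← 0.54·10.519 = 5.680
Arc 2: start y=0.000, vy=5.680 → t=1.136, apex=1.613, x_land=20.240, impact vy=-5.680
  bounce: vy ← 0.54·5.680 = 3.067
Arc 3: start y=0.000, vy=3.067 → t=0.613, apex=0.470, x_land=24.565, impact vy=-3.067
  bounce: vy ← 0.54·3.067 = 1.656
Arc 4: start y=0.000, vy=1.656 → t=0.331, apex=0.137, x_land=26.901, impact vy=-1.656
  bounce: vy ← 0.54·1.656 = 0.894
Arc 5: start y=0.000, vy=0.894 → t=0.179, apex=0.040, x_land=28.162, impact vy=-0.894
  bounce: vy ← 0.54·0.894 = 0.483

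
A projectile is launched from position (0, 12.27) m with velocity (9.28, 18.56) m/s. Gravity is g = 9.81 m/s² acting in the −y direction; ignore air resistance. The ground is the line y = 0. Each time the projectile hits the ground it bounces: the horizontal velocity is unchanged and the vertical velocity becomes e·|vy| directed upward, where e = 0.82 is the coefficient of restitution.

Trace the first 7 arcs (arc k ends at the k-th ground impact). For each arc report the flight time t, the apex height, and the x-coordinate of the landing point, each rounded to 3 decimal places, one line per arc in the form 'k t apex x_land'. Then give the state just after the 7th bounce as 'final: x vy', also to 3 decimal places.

Arc 1: start y=12.270, vy=18.560 → t=4.358, apex=29.827, x_land=40.441, impact vy=-24.191
  bounce: vy ← 0.82·24.191 = 19.837
Arc 2: start y=0.000, vy=19.837 → t=4.044, apex=20.056, x_land=77.971, impact vy=-19.837
  bounce: vy ← 0.82·19.837 = 16.266
Arc 3: start y=0.000, vy=16.266 → t=3.316, apex=13.486, x_land=108.746, impact vy=-16.266
  bounce: vy ← 0.82·16.266 = 13.338
Arc 4: start y=0.000, vy=13.338 → t=2.719, apex=9.068, x_land=133.981, impact vy=-13.338
  bounce: vy ← 0.82·13.338 = 10.937
Arc 5: start y=0.000, vy=10.937 → t=2.230, apex=6.097, x_land=154.674, impact vy=-10.937
  bounce: vy ← 0.82·10.937 = 8.969
Arc 6: start y=0.000, vy=8.969 → t=1.828, apex=4.100, x_land=171.642, impact vy=-8.969
  bounce: vy ← 0.82·8.969 = 7.354
Arc 7: start y=0.000, vy=7.354 → t=1.499, apex=2.757, x_land=185.556, impact vy=-7.354
  bounce: vy ← 0.82·7.354 = 6.030

1 4.358 29.827 40.441
2 4.044 20.056 77.971
3 3.316 13.486 108.746
4 2.719 9.068 133.981
5 2.230 6.097 154.674
6 1.828 4.100 171.642
7 1.499 2.757 185.556
final: 185.556 6.030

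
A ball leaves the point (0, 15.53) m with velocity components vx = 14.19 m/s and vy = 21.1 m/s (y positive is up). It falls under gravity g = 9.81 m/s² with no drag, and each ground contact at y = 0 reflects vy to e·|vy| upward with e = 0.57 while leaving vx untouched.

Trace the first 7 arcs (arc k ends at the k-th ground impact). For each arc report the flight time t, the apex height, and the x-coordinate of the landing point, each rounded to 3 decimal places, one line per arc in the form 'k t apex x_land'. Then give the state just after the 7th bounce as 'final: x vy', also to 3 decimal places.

Arc 1: start y=15.530, vy=21.100 → t=4.942, apex=38.222, x_land=70.132, impact vy=-27.384
  bounce: vy ← 0.57·27.384 = 15.609
Arc 2: start y=0.000, vy=15.609 → t=3.182, apex=12.418, x_land=115.289, impact vy=-15.609
  bounce: vy ← 0.57·15.609 = 8.897
Arc 3: start y=0.000, vy=8.897 → t=1.814, apex=4.035, x_land=141.028, impact vy=-8.897
  bounce: vy ← 0.57·8.897 = 5.071
Arc 4: start y=0.000, vy=5.071 → t=1.034, apex=1.311, x_land=155.699, impact vy=-5.071
  bounce: vy ← 0.57·5.071 = 2.891
Arc 5: start y=0.000, vy=2.891 → t=0.589, apex=0.426, x_land=164.062, impact vy=-2.891
  bounce: vy ← 0.57·2.891 = 1.648
Arc 6: start y=0.000, vy=1.648 → t=0.336, apex=0.138, x_land=168.829, impact vy=-1.648
  bounce: vy ← 0.57·1.648 = 0.939
Arc 7: start y=0.000, vy=0.939 → t=0.191, apex=0.045, x_land=171.546, impact vy=-0.939
  bounce: vy ← 0.57·0.939 = 0.535

1 4.942 38.222 70.132
2 3.182 12.418 115.289
3 1.814 4.035 141.028
4 1.034 1.311 155.699
5 0.589 0.426 164.062
6 0.336 0.138 168.829
7 0.191 0.045 171.546
final: 171.546 0.535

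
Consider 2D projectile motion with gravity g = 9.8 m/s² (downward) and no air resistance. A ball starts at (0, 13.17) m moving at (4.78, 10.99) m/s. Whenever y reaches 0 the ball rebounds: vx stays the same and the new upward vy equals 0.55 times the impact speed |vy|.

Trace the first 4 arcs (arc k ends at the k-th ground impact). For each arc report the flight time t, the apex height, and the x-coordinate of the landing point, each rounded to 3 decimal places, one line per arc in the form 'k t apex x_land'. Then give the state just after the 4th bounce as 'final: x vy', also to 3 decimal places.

Arc 1: start y=13.170, vy=10.990 → t=3.108, apex=19.332, x_land=14.855, impact vy=-19.466
  bounce: vy ← 0.55·19.466 = 10.706
Arc 2: start y=0.000, vy=10.706 → t=2.185, apex=5.848, x_land=25.299, impact vy=-10.706
  bounce: vy ← 0.55·10.706 = 5.888
Arc 3: start y=0.000, vy=5.888 → t=1.202, apex=1.769, x_land=31.043, impact vy=-5.888
  bounce: vy ← 0.55·5.888 = 3.239
Arc 4: start y=0.000, vy=3.239 → t=0.661, apex=0.535, x_land=34.202, impact vy=-3.239
  bounce: vy ← 0.55·3.239 = 1.781

1 3.108 19.332 14.855
2 2.185 5.848 25.299
3 1.202 1.769 31.043
4 0.661 0.535 34.202
final: 34.202 1.781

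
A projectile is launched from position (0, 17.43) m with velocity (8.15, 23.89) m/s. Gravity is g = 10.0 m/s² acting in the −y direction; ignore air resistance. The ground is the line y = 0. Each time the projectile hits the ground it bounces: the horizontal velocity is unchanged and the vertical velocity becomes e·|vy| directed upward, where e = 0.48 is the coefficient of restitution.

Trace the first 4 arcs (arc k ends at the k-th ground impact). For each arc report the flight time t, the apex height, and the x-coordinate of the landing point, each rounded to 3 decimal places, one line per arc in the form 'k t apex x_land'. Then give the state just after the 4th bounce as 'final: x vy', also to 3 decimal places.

Arc 1: start y=17.430, vy=23.890 → t=5.421, apex=45.967, x_land=44.182, impact vy=-30.320
  bounce: vy ← 0.48·30.320 = 14.554
Arc 2: start y=0.000, vy=14.554 → t=2.911, apex=10.591, x_land=67.904, impact vy=-14.554
  bounce: vy ← 0.48·14.554 = 6.986
Arc 3: start y=0.000, vy=6.986 → t=1.397, apex=2.440, x_land=79.291, impact vy=-6.986
  bounce: vy ← 0.48·6.986 = 3.353
Arc 4: start y=0.000, vy=3.353 → t=0.671, apex=0.562, x_land=84.757, impact vy=-3.353
  bounce: vy ← 0.48·3.353 = 1.610

1 5.421 45.967 44.182
2 2.911 10.591 67.904
3 1.397 2.440 79.291
4 0.671 0.562 84.757
final: 84.757 1.610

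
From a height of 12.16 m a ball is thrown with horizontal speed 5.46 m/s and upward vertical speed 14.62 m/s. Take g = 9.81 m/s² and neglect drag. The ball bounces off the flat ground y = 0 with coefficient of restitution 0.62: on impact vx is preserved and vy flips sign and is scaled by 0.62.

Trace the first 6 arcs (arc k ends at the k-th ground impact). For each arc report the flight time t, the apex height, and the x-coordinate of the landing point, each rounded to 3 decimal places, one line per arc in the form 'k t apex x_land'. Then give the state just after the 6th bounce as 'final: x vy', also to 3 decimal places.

1 3.658 23.054 19.974
2 2.688 8.862 34.652
3 1.667 3.407 43.753
4 1.033 1.309 49.395
5 0.641 0.503 52.893
6 0.397 0.193 55.062
final: 55.062 1.208

Arc 1: start y=12.160, vy=14.620 → t=3.658, apex=23.054, x_land=19.974, impact vy=-21.268
  bounce: vy ← 0.62·21.268 = 13.186
Arc 2: start y=0.000, vy=13.186 → t=2.688, apex=8.862, x_land=34.652, impact vy=-13.186
  bounce: vy ← 0.62·13.186 = 8.175
Arc 3: start y=0.000, vy=8.175 → t=1.667, apex=3.407, x_land=43.753, impact vy=-8.175
  bounce: vy ← 0.62·8.175 = 5.069
Arc 4: start y=0.000, vy=5.069 → t=1.033, apex=1.309, x_land=49.395, impact vy=-5.069
  bounce: vy ← 0.62·5.069 = 3.143
Arc 5: start y=0.000, vy=3.143 → t=0.641, apex=0.503, x_land=52.893, impact vy=-3.143
  bounce: vy ← 0.62·3.143 = 1.948
Arc 6: start y=0.000, vy=1.948 → t=0.397, apex=0.193, x_land=55.062, impact vy=-1.948
  bounce: vy ← 0.62·1.948 = 1.208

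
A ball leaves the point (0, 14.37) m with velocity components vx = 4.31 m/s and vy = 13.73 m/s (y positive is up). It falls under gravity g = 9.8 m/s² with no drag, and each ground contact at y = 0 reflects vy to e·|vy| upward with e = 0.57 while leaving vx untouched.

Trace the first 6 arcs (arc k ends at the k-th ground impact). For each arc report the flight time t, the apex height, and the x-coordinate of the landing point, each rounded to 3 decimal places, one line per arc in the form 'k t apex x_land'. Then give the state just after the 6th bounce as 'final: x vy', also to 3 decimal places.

Arc 1: start y=14.370, vy=13.730 → t=3.614, apex=23.988, x_land=15.575, impact vy=-21.683
  bounce: vy ← 0.57·21.683 = 12.359
Arc 2: start y=0.000, vy=12.359 → t=2.522, apex=7.794, x_land=26.446, impact vy=-12.359
  bounce: vy ← 0.57·12.359 = 7.045
Arc 3: start y=0.000, vy=7.045 → t=1.438, apex=2.532, x_land=32.643, impact vy=-7.045
  bounce: vy ← 0.57·7.045 = 4.016
Arc 4: start y=0.000, vy=4.016 → t=0.820, apex=0.823, x_land=36.175, impact vy=-4.016
  bounce: vy ← 0.57·4.016 = 2.289
Arc 5: start y=0.000, vy=2.289 → t=0.467, apex=0.267, x_land=38.188, impact vy=-2.289
  bounce: vy ← 0.57·2.289 = 1.305
Arc 6: start y=0.000, vy=1.305 → t=0.266, apex=0.087, x_land=39.335, impact vy=-1.305
  bounce: vy ← 0.57·1.305 = 0.744

1 3.614 23.988 15.575
2 2.522 7.794 26.446
3 1.438 2.532 32.643
4 0.820 0.823 36.175
5 0.467 0.267 38.188
6 0.266 0.087 39.335
final: 39.335 0.744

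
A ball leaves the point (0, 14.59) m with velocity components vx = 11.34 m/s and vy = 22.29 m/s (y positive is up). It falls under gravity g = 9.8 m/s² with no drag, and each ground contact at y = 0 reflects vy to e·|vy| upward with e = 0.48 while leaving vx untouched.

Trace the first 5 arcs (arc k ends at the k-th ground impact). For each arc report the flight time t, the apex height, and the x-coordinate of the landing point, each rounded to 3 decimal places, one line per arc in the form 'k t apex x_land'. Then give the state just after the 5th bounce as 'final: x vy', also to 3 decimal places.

1 5.129 39.939 58.168
2 2.741 9.202 89.248
3 1.316 2.120 104.167
4 0.631 0.488 111.328
5 0.303 0.113 114.765
final: 114.765 0.713

Arc 1: start y=14.590, vy=22.290 → t=5.129, apex=39.939, x_land=58.168, impact vy=-27.979
  bounce: vy ← 0.48·27.979 = 13.430
Arc 2: start y=0.000, vy=13.430 → t=2.741, apex=9.202, x_land=89.248, impact vy=-13.430
  bounce: vy ← 0.48·13.430 = 6.446
Arc 3: start y=0.000, vy=6.446 → t=1.316, apex=2.120, x_land=104.167, impact vy=-6.446
  bounce: vy ← 0.48·6.446 = 3.094
Arc 4: start y=0.000, vy=3.094 → t=0.631, apex=0.488, x_land=111.328, impact vy=-3.094
  bounce: vy ← 0.48·3.094 = 1.485
Arc 5: start y=0.000, vy=1.485 → t=0.303, apex=0.113, x_land=114.765, impact vy=-1.485
  bounce: vy ← 0.48·1.485 = 0.713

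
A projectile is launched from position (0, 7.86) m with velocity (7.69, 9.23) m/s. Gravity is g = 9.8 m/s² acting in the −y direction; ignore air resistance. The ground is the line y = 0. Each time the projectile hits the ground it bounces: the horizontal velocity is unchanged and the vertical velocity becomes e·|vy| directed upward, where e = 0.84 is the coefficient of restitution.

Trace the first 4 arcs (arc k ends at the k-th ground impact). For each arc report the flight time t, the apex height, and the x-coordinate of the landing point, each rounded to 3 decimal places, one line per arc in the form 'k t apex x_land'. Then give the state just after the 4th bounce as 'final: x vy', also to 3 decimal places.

1 2.520 12.207 19.380
2 2.652 8.613 39.771
3 2.227 6.077 56.899
4 1.871 4.288 71.287
final: 71.287 7.701

Arc 1: start y=7.860, vy=9.230 → t=2.520, apex=12.207, x_land=19.380, impact vy=-15.468
  bounce: vy ← 0.84·15.468 = 12.993
Arc 2: start y=0.000, vy=12.993 → t=2.652, apex=8.613, x_land=39.771, impact vy=-12.993
  bounce: vy ← 0.84·12.993 = 10.914
Arc 3: start y=0.000, vy=10.914 → t=2.227, apex=6.077, x_land=56.899, impact vy=-10.914
  bounce: vy ← 0.84·10.914 = 9.168
Arc 4: start y=0.000, vy=9.168 → t=1.871, apex=4.288, x_land=71.287, impact vy=-9.168
  bounce: vy ← 0.84·9.168 = 7.701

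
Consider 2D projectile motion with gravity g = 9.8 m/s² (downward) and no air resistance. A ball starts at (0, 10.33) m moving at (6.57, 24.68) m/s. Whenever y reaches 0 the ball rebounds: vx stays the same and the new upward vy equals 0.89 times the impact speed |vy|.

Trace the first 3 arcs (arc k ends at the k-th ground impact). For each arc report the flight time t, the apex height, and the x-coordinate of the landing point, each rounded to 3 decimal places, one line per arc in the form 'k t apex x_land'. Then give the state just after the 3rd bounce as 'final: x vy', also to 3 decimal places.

Arc 1: start y=10.330, vy=24.680 → t=5.425, apex=41.407, x_land=35.644, impact vy=-28.488
  bounce: vy ← 0.89·28.488 = 25.354
Arc 2: start y=0.000, vy=25.354 → t=5.174, apex=32.798, x_land=69.640, impact vy=-25.354
  bounce: vy ← 0.89·25.354 = 22.565
Arc 3: start y=0.000, vy=22.565 → t=4.605, apex=25.979, x_land=99.896, impact vy=-22.565
  bounce: vy ← 0.89·22.565 = 20.083

1 5.425 41.407 35.644
2 5.174 32.798 69.640
3 4.605 25.979 99.896
final: 99.896 20.083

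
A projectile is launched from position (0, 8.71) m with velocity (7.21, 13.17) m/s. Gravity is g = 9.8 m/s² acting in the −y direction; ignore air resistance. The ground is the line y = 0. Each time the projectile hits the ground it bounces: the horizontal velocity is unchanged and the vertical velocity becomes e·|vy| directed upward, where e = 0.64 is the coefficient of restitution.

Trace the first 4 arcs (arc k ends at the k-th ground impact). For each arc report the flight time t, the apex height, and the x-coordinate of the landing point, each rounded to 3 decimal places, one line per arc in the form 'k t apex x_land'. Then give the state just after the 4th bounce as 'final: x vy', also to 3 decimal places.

1 3.237 17.559 23.338
2 2.423 7.192 40.808
3 1.551 2.946 51.990
4 0.992 1.207 59.145
final: 59.145 3.112

Arc 1: start y=8.710, vy=13.170 → t=3.237, apex=17.559, x_land=23.338, impact vy=-18.552
  bounce: vy ← 0.64·18.552 = 11.873
Arc 2: start y=0.000, vy=11.873 → t=2.423, apex=7.192, x_land=40.808, impact vy=-11.873
  bounce: vy ← 0.64·11.873 = 7.599
Arc 3: start y=0.000, vy=7.599 → t=1.551, apex=2.946, x_land=51.990, impact vy=-7.599
  bounce: vy ← 0.64·7.599 = 4.863
Arc 4: start y=0.000, vy=4.863 → t=0.992, apex=1.207, x_land=59.145, impact vy=-4.863
  bounce: vy ← 0.64·4.863 = 3.112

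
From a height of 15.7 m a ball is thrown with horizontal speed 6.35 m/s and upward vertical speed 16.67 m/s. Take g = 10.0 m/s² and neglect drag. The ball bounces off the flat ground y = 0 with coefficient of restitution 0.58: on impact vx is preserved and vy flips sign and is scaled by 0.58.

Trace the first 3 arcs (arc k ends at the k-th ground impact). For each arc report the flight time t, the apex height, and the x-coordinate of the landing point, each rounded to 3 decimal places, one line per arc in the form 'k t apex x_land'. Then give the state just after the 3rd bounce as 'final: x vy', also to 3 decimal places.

1 4.100 29.594 26.034
2 2.822 9.956 43.955
3 1.637 3.349 54.349
final: 54.349 4.747

Arc 1: start y=15.700, vy=16.670 → t=4.100, apex=29.594, x_land=26.034, impact vy=-24.329
  bounce: vy ← 0.58·24.329 = 14.111
Arc 2: start y=0.000, vy=14.111 → t=2.822, apex=9.956, x_land=43.955, impact vy=-14.111
  bounce: vy ← 0.58·14.111 = 8.184
Arc 3: start y=0.000, vy=8.184 → t=1.637, apex=3.349, x_land=54.349, impact vy=-8.184
  bounce: vy ← 0.58·8.184 = 4.747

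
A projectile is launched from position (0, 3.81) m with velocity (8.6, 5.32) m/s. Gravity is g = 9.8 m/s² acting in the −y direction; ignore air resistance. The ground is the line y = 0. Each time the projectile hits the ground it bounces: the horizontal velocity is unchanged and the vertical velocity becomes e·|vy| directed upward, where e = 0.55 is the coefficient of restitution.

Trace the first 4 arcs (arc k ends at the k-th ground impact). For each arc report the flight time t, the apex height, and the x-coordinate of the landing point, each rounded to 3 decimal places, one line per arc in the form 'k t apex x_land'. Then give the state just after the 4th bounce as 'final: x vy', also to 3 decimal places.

1 1.578 5.254 13.574
2 1.139 1.589 23.370
3 0.626 0.481 28.757
4 0.345 0.145 31.720
final: 31.720 0.929

Arc 1: start y=3.810, vy=5.320 → t=1.578, apex=5.254, x_land=13.574, impact vy=-10.148
  bounce: vy ← 0.55·10.148 = 5.581
Arc 2: start y=0.000, vy=5.581 → t=1.139, apex=1.589, x_land=23.370, impact vy=-5.581
  bounce: vy ← 0.55·5.581 = 3.070
Arc 3: start y=0.000, vy=3.070 → t=0.626, apex=0.481, x_land=28.757, impact vy=-3.070
  bounce: vy ← 0.55·3.070 = 1.688
Arc 4: start y=0.000, vy=1.688 → t=0.345, apex=0.145, x_land=31.720, impact vy=-1.688
  bounce: vy ← 0.55·1.688 = 0.929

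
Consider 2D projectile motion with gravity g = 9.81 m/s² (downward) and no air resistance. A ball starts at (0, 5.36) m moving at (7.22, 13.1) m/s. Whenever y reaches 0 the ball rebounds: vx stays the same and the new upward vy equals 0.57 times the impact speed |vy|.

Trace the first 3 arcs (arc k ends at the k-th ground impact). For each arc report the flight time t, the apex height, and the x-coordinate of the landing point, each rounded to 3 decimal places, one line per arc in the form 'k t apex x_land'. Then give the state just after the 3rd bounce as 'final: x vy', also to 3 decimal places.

Arc 1: start y=5.360, vy=13.100 → t=3.031, apex=14.107, x_land=21.886, impact vy=-16.637
  bounce: vy ← 0.57·16.637 = 9.483
Arc 2: start y=0.000, vy=9.483 → t=1.933, apex=4.583, x_land=35.844, impact vy=-9.483
  bounce: vy ← 0.57·9.483 = 5.405
Arc 3: start y=0.000, vy=5.405 → t=1.102, apex=1.489, x_land=43.800, impact vy=-5.405
  bounce: vy ← 0.57·5.405 = 3.081

1 3.031 14.107 21.886
2 1.933 4.583 35.844
3 1.102 1.489 43.800
final: 43.800 3.081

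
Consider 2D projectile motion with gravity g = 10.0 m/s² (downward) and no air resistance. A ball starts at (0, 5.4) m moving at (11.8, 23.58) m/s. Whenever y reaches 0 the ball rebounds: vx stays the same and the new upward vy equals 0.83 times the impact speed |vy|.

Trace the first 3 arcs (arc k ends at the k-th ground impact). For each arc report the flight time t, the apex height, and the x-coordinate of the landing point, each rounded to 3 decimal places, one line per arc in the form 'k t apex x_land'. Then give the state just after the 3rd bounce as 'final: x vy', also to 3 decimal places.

1 4.935 33.201 58.231
2 4.278 22.872 108.707
3 3.550 15.757 150.601
final: 150.601 14.734

Arc 1: start y=5.400, vy=23.580 → t=4.935, apex=33.201, x_land=58.231, impact vy=-25.769
  bounce: vy ← 0.83·25.769 = 21.388
Arc 2: start y=0.000, vy=21.388 → t=4.278, apex=22.872, x_land=108.707, impact vy=-21.388
  bounce: vy ← 0.83·21.388 = 17.752
Arc 3: start y=0.000, vy=17.752 → t=3.550, apex=15.757, x_land=150.601, impact vy=-17.752
  bounce: vy ← 0.83·17.752 = 14.734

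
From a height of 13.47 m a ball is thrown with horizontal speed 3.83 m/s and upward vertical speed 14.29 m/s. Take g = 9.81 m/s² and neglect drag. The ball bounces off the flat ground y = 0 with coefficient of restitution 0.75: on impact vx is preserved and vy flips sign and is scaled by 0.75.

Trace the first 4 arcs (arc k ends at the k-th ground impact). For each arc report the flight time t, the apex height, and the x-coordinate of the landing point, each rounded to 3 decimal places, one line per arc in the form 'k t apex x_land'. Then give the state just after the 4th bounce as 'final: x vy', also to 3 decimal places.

1 3.663 23.878 14.029
2 3.310 13.431 26.705
3 2.482 7.555 36.212
4 1.862 4.250 43.342
final: 43.342 6.848

Arc 1: start y=13.470, vy=14.290 → t=3.663, apex=23.878, x_land=14.029, impact vy=-21.645
  bounce: vy ← 0.75·21.645 = 16.233
Arc 2: start y=0.000, vy=16.233 → t=3.310, apex=13.431, x_land=26.705, impact vy=-16.233
  bounce: vy ← 0.75·16.233 = 12.175
Arc 3: start y=0.000, vy=12.175 → t=2.482, apex=7.555, x_land=36.212, impact vy=-12.175
  bounce: vy ← 0.75·12.175 = 9.131
Arc 4: start y=0.000, vy=9.131 → t=1.862, apex=4.250, x_land=43.342, impact vy=-9.131
  bounce: vy ← 0.75·9.131 = 6.848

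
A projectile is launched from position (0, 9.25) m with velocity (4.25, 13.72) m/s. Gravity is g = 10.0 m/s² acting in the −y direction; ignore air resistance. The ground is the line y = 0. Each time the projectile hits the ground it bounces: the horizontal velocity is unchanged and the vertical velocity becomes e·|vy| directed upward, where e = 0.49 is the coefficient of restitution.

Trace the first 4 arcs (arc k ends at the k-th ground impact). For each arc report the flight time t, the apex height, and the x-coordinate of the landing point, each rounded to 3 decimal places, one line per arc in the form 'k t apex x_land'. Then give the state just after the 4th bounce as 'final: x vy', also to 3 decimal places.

1 3.304 18.662 14.042
2 1.893 4.481 22.088
3 0.928 1.076 26.031
4 0.455 0.258 27.963
final: 27.963 1.114

Arc 1: start y=9.250, vy=13.720 → t=3.304, apex=18.662, x_land=14.042, impact vy=-19.319
  bounce: vy ← 0.49·19.319 = 9.466
Arc 2: start y=0.000, vy=9.466 → t=1.893, apex=4.481, x_land=22.088, impact vy=-9.466
  bounce: vy ← 0.49·9.466 = 4.639
Arc 3: start y=0.000, vy=4.639 → t=0.928, apex=1.076, x_land=26.031, impact vy=-4.639
  bounce: vy ← 0.49·4.639 = 2.273
Arc 4: start y=0.000, vy=2.273 → t=0.455, apex=0.258, x_land=27.963, impact vy=-2.273
  bounce: vy ← 0.49·2.273 = 1.114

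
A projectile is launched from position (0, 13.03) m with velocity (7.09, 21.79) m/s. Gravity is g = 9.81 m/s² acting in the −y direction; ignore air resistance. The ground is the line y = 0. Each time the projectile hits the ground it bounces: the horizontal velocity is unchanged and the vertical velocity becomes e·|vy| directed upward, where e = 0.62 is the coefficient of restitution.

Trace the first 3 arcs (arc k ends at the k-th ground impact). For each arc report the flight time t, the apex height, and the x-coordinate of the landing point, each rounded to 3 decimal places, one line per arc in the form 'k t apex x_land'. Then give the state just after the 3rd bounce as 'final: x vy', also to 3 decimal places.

Arc 1: start y=13.030, vy=21.790 → t=4.976, apex=37.230, x_land=35.282, impact vy=-27.027
  bounce: vy ← 0.62·27.027 = 16.757
Arc 2: start y=0.000, vy=16.757 → t=3.416, apex=14.311, x_land=59.503, impact vy=-16.757
  bounce: vy ← 0.62·16.757 = 10.389
Arc 3: start y=0.000, vy=10.389 → t=2.118, apex=5.501, x_land=74.520, impact vy=-10.389
  bounce: vy ← 0.62·10.389 = 6.441

1 4.976 37.230 35.282
2 3.416 14.311 59.503
3 2.118 5.501 74.520
final: 74.520 6.441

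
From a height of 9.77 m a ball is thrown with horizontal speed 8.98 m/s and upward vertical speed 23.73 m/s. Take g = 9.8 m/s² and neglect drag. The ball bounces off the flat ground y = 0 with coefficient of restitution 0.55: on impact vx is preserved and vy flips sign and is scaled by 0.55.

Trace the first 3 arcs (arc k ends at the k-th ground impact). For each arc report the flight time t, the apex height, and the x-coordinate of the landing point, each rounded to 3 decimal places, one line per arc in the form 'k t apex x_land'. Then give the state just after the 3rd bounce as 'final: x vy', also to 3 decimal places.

1 5.224 38.500 46.916
2 3.083 11.646 74.605
3 1.696 3.523 89.833
final: 89.833 4.570

Arc 1: start y=9.770, vy=23.730 → t=5.224, apex=38.500, x_land=46.916, impact vy=-27.470
  bounce: vy ← 0.55·27.470 = 15.109
Arc 2: start y=0.000, vy=15.109 → t=3.083, apex=11.646, x_land=74.605, impact vy=-15.109
  bounce: vy ← 0.55·15.109 = 8.310
Arc 3: start y=0.000, vy=8.310 → t=1.696, apex=3.523, x_land=89.833, impact vy=-8.310
  bounce: vy ← 0.55·8.310 = 4.570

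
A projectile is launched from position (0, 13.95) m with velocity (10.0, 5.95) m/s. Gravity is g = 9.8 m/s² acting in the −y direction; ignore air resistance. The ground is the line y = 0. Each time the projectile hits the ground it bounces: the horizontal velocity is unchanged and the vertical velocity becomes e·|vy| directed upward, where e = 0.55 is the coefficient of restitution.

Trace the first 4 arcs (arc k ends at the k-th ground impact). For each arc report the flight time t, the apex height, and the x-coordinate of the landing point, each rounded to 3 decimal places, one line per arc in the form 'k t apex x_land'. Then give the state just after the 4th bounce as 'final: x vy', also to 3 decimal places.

1 2.400 15.756 24.003
2 1.973 4.766 43.729
3 1.085 1.442 54.577
4 0.597 0.436 60.544
final: 60.544 1.608

Arc 1: start y=13.950, vy=5.950 → t=2.400, apex=15.756, x_land=24.003, impact vy=-17.573
  bounce: vy ← 0.55·17.573 = 9.665
Arc 2: start y=0.000, vy=9.665 → t=1.973, apex=4.766, x_land=43.729, impact vy=-9.665
  bounce: vy ← 0.55·9.665 = 5.316
Arc 3: start y=0.000, vy=5.316 → t=1.085, apex=1.442, x_land=54.577, impact vy=-5.316
  bounce: vy ← 0.55·5.316 = 2.924
Arc 4: start y=0.000, vy=2.924 → t=0.597, apex=0.436, x_land=60.544, impact vy=-2.924
  bounce: vy ← 0.55·2.924 = 1.608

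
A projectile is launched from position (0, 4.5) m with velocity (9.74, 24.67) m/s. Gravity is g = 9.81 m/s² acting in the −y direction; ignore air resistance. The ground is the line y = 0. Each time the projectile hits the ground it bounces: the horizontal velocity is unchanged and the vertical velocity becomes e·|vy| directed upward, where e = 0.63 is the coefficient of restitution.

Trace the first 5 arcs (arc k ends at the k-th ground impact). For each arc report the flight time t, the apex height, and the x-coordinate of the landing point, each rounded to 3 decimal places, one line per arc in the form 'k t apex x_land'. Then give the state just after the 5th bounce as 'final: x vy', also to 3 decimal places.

1 5.206 35.520 50.704
2 3.391 14.098 83.730
3 2.136 5.595 104.536
4 1.346 2.221 117.643
5 0.848 0.881 125.901
final: 125.901 2.620

Arc 1: start y=4.500, vy=24.670 → t=5.206, apex=35.520, x_land=50.704, impact vy=-26.399
  bounce: vy ← 0.63·26.399 = 16.631
Arc 2: start y=0.000, vy=16.631 → t=3.391, apex=14.098, x_land=83.730, impact vy=-16.631
  bounce: vy ← 0.63·16.631 = 10.478
Arc 3: start y=0.000, vy=10.478 → t=2.136, apex=5.595, x_land=104.536, impact vy=-10.478
  bounce: vy ← 0.63·10.478 = 6.601
Arc 4: start y=0.000, vy=6.601 → t=1.346, apex=2.221, x_land=117.643, impact vy=-6.601
  bounce: vy ← 0.63·6.601 = 4.159
Arc 5: start y=0.000, vy=4.159 → t=0.848, apex=0.881, x_land=125.901, impact vy=-4.159
  bounce: vy ← 0.63·4.159 = 2.620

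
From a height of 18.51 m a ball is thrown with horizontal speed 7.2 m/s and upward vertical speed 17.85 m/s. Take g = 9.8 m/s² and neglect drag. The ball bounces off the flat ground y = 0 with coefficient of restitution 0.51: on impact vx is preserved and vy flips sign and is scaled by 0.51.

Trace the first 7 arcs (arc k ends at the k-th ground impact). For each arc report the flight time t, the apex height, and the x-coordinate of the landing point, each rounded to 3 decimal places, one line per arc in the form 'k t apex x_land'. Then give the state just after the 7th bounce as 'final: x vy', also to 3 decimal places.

Arc 1: start y=18.510, vy=17.850 → t=4.485, apex=34.766, x_land=32.293, impact vy=-26.104
  bounce: vy ← 0.51·26.104 = 13.313
Arc 2: start y=0.000, vy=13.313 → t=2.717, apex=9.043, x_land=51.855, impact vy=-13.313
  bounce: vy ← 0.51·13.313 = 6.790
Arc 3: start y=0.000, vy=6.790 → t=1.386, apex=2.352, x_land=61.831, impact vy=-6.790
  bounce: vy ← 0.51·6.790 = 3.463
Arc 4: start y=0.000, vy=3.463 → t=0.707, apex=0.612, x_land=66.919, impact vy=-3.463
  bounce: vy ← 0.51·3.463 = 1.766
Arc 5: start y=0.000, vy=1.766 → t=0.360, apex=0.159, x_land=69.514, impact vy=-1.766
  bounce: vy ← 0.51·1.766 = 0.901
Arc 6: start y=0.000, vy=0.901 → t=0.184, apex=0.041, x_land=70.838, impact vy=-0.901
  bounce: vy ← 0.51·0.901 = 0.459
Arc 7: start y=0.000, vy=0.459 → t=0.094, apex=0.011, x_land=71.513, impact vy=-0.459
  bounce: vy ← 0.51·0.459 = 0.234

1 4.485 34.766 32.293
2 2.717 9.043 51.855
3 1.386 2.352 61.831
4 0.707 0.612 66.919
5 0.360 0.159 69.514
6 0.184 0.041 70.838
7 0.094 0.011 71.513
final: 71.513 0.234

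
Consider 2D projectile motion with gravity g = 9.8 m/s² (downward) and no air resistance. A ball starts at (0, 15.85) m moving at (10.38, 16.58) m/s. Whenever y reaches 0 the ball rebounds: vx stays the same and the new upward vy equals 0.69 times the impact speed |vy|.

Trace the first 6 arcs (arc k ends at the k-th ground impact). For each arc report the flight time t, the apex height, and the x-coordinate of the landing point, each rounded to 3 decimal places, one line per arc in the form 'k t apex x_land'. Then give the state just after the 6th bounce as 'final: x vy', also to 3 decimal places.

Arc 1: start y=15.850, vy=16.580 → t=4.161, apex=29.875, x_land=43.192, impact vy=-24.198
  bounce: vy ← 0.69·24.198 = 16.697
Arc 2: start y=0.000, vy=16.697 → t=3.408, apex=14.224, x_land=78.562, impact vy=-16.697
  bounce: vy ← 0.69·16.697 = 11.521
Arc 3: start y=0.000, vy=11.521 → t=2.351, apex=6.772, x_land=102.967, impact vy=-11.521
  bounce: vy ← 0.69·11.521 = 7.949
Arc 4: start y=0.000, vy=7.949 → t=1.622, apex=3.224, x_land=119.807, impact vy=-7.949
  bounce: vy ← 0.69·7.949 = 5.485
Arc 5: start y=0.000, vy=5.485 → t=1.119, apex=1.535, x_land=131.426, impact vy=-5.485
  bounce: vy ← 0.69·5.485 = 3.785
Arc 6: start y=0.000, vy=3.785 → t=0.772, apex=0.731, x_land=139.443, impact vy=-3.785
  bounce: vy ← 0.69·3.785 = 2.611

1 4.161 29.875 43.192
2 3.408 14.224 78.562
3 2.351 6.772 102.967
4 1.622 3.224 119.807
5 1.119 1.535 131.426
6 0.772 0.731 139.443
final: 139.443 2.611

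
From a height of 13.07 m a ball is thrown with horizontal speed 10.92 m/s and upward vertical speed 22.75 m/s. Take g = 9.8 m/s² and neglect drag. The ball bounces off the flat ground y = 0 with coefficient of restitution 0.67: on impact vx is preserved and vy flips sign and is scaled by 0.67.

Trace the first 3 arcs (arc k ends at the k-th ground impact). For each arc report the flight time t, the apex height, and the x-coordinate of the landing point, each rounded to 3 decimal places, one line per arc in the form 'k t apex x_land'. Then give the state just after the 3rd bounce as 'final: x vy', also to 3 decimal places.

Arc 1: start y=13.070, vy=22.750 → t=5.160, apex=39.476, x_land=56.345, impact vy=-27.816
  bounce: vy ← 0.67·27.816 = 18.637
Arc 2: start y=0.000, vy=18.637 → t=3.803, apex=17.721, x_land=97.878, impact vy=-18.637
  bounce: vy ← 0.67·18.637 = 12.487
Arc 3: start y=0.000, vy=12.487 → t=2.548, apex=7.955, x_land=125.706, impact vy=-12.487
  bounce: vy ← 0.67·12.487 = 8.366

1 5.160 39.476 56.345
2 3.803 17.721 97.878
3 2.548 7.955 125.706
final: 125.706 8.366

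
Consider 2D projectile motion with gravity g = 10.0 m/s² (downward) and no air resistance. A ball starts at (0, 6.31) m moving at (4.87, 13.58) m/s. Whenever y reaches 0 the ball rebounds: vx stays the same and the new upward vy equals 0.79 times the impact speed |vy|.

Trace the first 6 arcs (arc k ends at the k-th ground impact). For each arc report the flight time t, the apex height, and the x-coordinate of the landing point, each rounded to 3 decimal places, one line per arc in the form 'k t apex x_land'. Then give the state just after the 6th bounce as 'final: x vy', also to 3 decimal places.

Arc 1: start y=6.310, vy=13.580 → t=3.120, apex=15.531, x_land=15.197, impact vy=-17.624
  bounce: vy ← 0.79·17.624 = 13.923
Arc 2: start y=0.000, vy=13.923 → t=2.785, apex=9.693, x_land=28.758, impact vy=-13.923
  bounce: vy ← 0.79·13.923 = 10.999
Arc 3: start y=0.000, vy=10.999 → t=2.200, apex=6.049, x_land=39.471, impact vy=-10.999
  bounce: vy ← 0.79·10.999 = 8.689
Arc 4: start y=0.000, vy=8.689 → t=1.738, apex=3.775, x_land=47.935, impact vy=-8.689
  bounce: vy ← 0.79·8.689 = 6.865
Arc 5: start y=0.000, vy=6.865 → t=1.373, apex=2.356, x_land=54.621, impact vy=-6.865
  bounce: vy ← 0.79·6.865 = 5.423
Arc 6: start y=0.000, vy=5.423 → t=1.085, apex=1.471, x_land=59.903, impact vy=-5.423
  bounce: vy ← 0.79·5.423 = 4.284

1 3.120 15.531 15.197
2 2.785 9.693 28.758
3 2.200 6.049 39.471
4 1.738 3.775 47.935
5 1.373 2.356 54.621
6 1.085 1.471 59.903
final: 59.903 4.284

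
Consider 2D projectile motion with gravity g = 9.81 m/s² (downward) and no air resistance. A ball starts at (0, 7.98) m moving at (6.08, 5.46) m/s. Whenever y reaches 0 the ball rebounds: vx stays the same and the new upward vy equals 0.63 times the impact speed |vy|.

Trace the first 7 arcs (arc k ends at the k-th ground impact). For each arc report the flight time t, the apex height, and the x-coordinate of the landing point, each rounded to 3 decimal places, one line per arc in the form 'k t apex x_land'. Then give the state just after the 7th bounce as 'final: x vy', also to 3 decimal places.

Arc 1: start y=7.980, vy=5.460 → t=1.948, apex=9.499, x_land=11.845, impact vy=-13.652
  bounce: vy ← 0.63·13.652 = 8.601
Arc 2: start y=0.000, vy=8.601 → t=1.753, apex=3.770, x_land=22.506, impact vy=-8.601
  bounce: vy ← 0.63·8.601 = 5.419
Arc 3: start y=0.000, vy=5.419 → t=1.105, apex=1.496, x_land=29.223, impact vy=-5.419
  bounce: vy ← 0.63·5.419 = 3.414
Arc 4: start y=0.000, vy=3.414 → t=0.696, apex=0.594, x_land=33.454, impact vy=-3.414
  bounce: vy ← 0.63·3.414 = 2.151
Arc 5: start y=0.000, vy=2.151 → t=0.438, apex=0.236, x_land=36.120, impact vy=-2.151
  bounce: vy ← 0.63·2.151 = 1.355
Arc 6: start y=0.000, vy=1.355 → t=0.276, apex=0.094, x_land=37.800, impact vy=-1.355
  bounce: vy ← 0.63·1.355 = 0.854
Arc 7: start y=0.000, vy=0.854 → t=0.174, apex=0.037, x_land=38.858, impact vy=-0.854
  bounce: vy ← 0.63·0.854 = 0.538

1 1.948 9.499 11.845
2 1.753 3.770 22.506
3 1.105 1.496 29.223
4 0.696 0.594 33.454
5 0.438 0.236 36.120
6 0.276 0.094 37.800
7 0.174 0.037 38.858
final: 38.858 0.538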